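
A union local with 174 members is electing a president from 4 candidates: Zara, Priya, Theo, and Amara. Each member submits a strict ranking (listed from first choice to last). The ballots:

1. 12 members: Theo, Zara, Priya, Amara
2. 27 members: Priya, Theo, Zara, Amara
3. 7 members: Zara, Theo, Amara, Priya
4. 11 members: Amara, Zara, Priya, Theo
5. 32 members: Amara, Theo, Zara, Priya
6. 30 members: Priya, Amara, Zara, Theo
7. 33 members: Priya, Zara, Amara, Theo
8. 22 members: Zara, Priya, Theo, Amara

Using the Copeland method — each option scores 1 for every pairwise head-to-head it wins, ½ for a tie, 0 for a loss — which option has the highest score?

Priya

Zara: beats Theo and Amara; loses to Priya → score 2.
Priya: beats Zara, Theo, and Amara → score 3.
Theo: loses to Zara, Priya, and Amara → score 0.
Amara: beats Theo; loses to Zara and Priya → score 1.
Priya has the best pairwise record.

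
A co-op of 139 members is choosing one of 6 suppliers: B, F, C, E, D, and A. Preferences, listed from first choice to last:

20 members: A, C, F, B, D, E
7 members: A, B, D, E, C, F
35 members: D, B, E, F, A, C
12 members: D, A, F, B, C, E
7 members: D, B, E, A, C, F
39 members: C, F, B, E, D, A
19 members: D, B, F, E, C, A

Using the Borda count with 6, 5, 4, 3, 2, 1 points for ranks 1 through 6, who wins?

B: 20·3 + 7·5 + 35·5 + 12·3 + 7·5 + 39·4 + 19·5 = 592
F: 20·4 + 7·1 + 35·3 + 12·4 + 7·1 + 39·5 + 19·4 = 518
C: 20·5 + 7·2 + 35·1 + 12·2 + 7·2 + 39·6 + 19·2 = 459
E: 20·1 + 7·3 + 35·4 + 12·1 + 7·4 + 39·3 + 19·3 = 395
D: 20·2 + 7·4 + 35·6 + 12·6 + 7·6 + 39·2 + 19·6 = 584
A: 20·6 + 7·6 + 35·2 + 12·5 + 7·3 + 39·1 + 19·1 = 371
B has the highest Borda score (592).

B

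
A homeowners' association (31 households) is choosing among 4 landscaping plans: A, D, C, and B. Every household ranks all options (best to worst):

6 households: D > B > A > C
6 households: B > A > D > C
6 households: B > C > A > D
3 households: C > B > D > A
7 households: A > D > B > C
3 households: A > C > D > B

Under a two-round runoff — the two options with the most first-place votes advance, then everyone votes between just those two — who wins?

B

Round 1 first-place votes: A 10, D 6, C 3, B 12.
B and A advance.
Runoff: B is preferred to A by 21 voters; A by 10.
B wins the runoff.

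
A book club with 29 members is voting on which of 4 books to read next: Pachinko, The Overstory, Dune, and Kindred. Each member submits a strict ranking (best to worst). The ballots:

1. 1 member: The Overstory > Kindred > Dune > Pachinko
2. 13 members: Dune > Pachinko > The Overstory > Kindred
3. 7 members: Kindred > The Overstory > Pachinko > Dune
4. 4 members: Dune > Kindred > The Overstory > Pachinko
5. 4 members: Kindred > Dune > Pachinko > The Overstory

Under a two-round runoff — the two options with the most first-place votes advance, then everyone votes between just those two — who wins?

Round 1 first-place votes: Pachinko 0, The Overstory 1, Dune 17, Kindred 11.
Dune and Kindred advance.
Runoff: Dune is preferred to Kindred by 17 voters; Kindred by 12.
Dune wins the runoff.

Dune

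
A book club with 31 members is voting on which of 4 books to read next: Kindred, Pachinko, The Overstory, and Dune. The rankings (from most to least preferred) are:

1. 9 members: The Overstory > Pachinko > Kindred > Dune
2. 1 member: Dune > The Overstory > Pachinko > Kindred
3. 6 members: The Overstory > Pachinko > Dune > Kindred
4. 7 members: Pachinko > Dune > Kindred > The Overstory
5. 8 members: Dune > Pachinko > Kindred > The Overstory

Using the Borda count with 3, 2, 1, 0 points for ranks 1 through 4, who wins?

Kindred: 9·1 + 1·0 + 6·0 + 7·1 + 8·1 = 24
Pachinko: 9·2 + 1·1 + 6·2 + 7·3 + 8·2 = 68
The Overstory: 9·3 + 1·2 + 6·3 + 7·0 + 8·0 = 47
Dune: 9·0 + 1·3 + 6·1 + 7·2 + 8·3 = 47
Pachinko has the highest Borda score (68).

Pachinko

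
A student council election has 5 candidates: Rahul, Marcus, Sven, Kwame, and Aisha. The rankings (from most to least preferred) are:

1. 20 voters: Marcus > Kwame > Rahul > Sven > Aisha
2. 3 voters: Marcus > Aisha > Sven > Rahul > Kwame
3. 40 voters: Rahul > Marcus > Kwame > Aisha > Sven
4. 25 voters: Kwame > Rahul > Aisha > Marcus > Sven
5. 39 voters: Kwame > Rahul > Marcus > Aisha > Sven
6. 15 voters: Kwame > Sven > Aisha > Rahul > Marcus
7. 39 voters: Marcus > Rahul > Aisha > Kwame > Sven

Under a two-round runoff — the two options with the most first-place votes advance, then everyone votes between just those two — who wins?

Marcus

Round 1 first-place votes: Rahul 40, Marcus 62, Sven 0, Kwame 79, Aisha 0.
Kwame and Marcus advance.
Runoff: Kwame is preferred to Marcus by 79 voters; Marcus by 102.
Marcus wins the runoff.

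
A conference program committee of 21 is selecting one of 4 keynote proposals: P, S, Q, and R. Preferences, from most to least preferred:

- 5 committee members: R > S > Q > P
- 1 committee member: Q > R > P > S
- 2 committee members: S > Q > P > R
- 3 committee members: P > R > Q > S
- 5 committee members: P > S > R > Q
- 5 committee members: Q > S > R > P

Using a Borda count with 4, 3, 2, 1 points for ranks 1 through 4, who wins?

S

P: 5·1 + 1·2 + 2·2 + 3·4 + 5·4 + 5·1 = 48
S: 5·3 + 1·1 + 2·4 + 3·1 + 5·3 + 5·3 = 57
Q: 5·2 + 1·4 + 2·3 + 3·2 + 5·1 + 5·4 = 51
R: 5·4 + 1·3 + 2·1 + 3·3 + 5·2 + 5·2 = 54
S has the highest Borda score (57).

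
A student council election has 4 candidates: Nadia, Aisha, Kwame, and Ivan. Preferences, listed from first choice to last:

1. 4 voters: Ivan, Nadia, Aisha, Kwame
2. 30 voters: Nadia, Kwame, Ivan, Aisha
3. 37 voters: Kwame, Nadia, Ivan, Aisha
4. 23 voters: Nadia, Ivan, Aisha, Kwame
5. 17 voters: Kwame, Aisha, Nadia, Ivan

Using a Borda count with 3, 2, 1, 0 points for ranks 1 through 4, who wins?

Nadia: 4·2 + 30·3 + 37·2 + 23·3 + 17·1 = 258
Aisha: 4·1 + 30·0 + 37·0 + 23·1 + 17·2 = 61
Kwame: 4·0 + 30·2 + 37·3 + 23·0 + 17·3 = 222
Ivan: 4·3 + 30·1 + 37·1 + 23·2 + 17·0 = 125
Nadia has the highest Borda score (258).

Nadia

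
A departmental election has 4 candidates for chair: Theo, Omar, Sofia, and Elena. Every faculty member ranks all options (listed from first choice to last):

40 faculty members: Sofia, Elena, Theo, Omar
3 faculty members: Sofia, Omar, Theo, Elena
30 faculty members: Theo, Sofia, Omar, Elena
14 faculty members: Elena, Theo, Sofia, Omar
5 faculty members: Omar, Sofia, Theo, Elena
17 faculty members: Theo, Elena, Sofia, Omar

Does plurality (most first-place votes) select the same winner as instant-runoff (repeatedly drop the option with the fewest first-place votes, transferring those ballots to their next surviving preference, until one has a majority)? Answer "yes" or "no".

Plurality — first-place votes: Theo 47, Omar 5, Sofia 43, Elena 14. Winner: Theo.
Instant-runoff — R1 Theo 47, Omar 5, Sofia 43, Elena 14 (Omar out); R2 Theo 47, Sofia 48, Elena 14 (Elena out); R3 Theo 61, Sofia 48 (Theo winner). Winner: Theo.
The two methods agree.

yes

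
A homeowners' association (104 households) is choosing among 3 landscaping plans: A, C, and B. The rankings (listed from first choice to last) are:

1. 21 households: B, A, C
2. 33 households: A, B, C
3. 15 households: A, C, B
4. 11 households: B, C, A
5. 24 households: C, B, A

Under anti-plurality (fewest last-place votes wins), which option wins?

B

Last-place votes: A 35, C 54, B 15.
B is ranked last by the fewest voters, so B wins.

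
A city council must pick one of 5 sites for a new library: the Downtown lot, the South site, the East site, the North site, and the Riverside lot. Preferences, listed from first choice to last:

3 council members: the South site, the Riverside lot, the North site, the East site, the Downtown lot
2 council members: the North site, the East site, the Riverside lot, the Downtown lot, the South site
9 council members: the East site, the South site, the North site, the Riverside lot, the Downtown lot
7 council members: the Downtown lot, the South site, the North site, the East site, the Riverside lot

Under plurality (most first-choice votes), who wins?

the East site

First-place votes: the Downtown lot 7, the South site 3, the East site 9, the North site 2, the Riverside lot 0.
the East site has the most first-place votes.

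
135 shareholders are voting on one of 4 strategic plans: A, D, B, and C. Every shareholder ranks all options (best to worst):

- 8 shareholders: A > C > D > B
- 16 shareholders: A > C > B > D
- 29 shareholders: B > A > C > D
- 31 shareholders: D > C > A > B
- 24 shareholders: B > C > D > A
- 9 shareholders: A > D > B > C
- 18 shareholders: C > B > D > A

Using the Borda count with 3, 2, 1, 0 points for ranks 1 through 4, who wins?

A: 8·3 + 16·3 + 29·2 + 31·1 + 24·0 + 9·3 + 18·0 = 188
D: 8·1 + 16·0 + 29·0 + 31·3 + 24·1 + 9·2 + 18·1 = 161
B: 8·0 + 16·1 + 29·3 + 31·0 + 24·3 + 9·1 + 18·2 = 220
C: 8·2 + 16·2 + 29·1 + 31·2 + 24·2 + 9·0 + 18·3 = 241
C has the highest Borda score (241).

C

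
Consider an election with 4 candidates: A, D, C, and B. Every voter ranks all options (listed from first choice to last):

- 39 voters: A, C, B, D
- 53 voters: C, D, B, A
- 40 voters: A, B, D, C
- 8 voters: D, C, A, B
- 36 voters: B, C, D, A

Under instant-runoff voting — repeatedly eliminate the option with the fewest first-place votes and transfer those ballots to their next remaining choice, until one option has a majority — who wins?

Round 1: A 79, D 8, C 53, B 36. Eliminate D.
Round 2: A 79, C 61, B 36. Eliminate B.
Round 3: A 79, C 97. C has a majority.

C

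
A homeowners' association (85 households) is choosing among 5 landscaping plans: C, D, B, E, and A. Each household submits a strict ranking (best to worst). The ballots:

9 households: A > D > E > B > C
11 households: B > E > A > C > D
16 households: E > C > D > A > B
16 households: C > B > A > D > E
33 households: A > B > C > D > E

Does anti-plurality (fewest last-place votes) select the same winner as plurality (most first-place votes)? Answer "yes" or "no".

Anti-plurality — last-place votes: C 9, D 11, B 16, E 49, A 0. Winner: A.
Plurality — first-place votes: C 16, D 0, B 11, E 16, A 42. Winner: A.
The two methods agree.

yes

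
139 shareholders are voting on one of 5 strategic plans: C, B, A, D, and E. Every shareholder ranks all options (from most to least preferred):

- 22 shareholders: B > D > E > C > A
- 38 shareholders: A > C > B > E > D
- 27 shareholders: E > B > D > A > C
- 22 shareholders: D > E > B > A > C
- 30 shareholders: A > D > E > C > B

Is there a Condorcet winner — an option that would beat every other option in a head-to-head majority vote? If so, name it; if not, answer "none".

none

Checking pairwise contests:
B beats C 71–68.
E beats B 79–60.
B beats A 71–68.
B beats D 87–52.
D beats E 74–65.
Every option loses at least one head-to-head, so there is no Condorcet winner.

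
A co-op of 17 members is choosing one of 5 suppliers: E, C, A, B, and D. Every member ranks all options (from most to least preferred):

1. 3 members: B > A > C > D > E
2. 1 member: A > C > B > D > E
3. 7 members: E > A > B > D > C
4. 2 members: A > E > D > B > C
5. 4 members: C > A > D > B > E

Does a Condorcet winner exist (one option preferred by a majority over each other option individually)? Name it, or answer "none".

A vs E: 10–7 for A.
A vs C: 13–4 for A.
A vs B: 14–3 for A.
A vs D: 17–0 for A.
A beats every other option head-to-head.

A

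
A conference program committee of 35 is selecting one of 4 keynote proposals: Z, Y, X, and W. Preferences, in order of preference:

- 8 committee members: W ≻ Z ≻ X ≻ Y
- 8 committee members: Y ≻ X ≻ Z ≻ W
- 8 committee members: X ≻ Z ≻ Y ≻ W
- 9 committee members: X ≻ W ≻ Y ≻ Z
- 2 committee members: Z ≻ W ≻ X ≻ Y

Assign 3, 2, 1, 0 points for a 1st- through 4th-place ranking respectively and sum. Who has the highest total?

X

Z: 8·2 + 8·1 + 8·2 + 9·0 + 2·3 = 46
Y: 8·0 + 8·3 + 8·1 + 9·1 + 2·0 = 41
X: 8·1 + 8·2 + 8·3 + 9·3 + 2·1 = 77
W: 8·3 + 8·0 + 8·0 + 9·2 + 2·2 = 46
X has the highest Borda score (77).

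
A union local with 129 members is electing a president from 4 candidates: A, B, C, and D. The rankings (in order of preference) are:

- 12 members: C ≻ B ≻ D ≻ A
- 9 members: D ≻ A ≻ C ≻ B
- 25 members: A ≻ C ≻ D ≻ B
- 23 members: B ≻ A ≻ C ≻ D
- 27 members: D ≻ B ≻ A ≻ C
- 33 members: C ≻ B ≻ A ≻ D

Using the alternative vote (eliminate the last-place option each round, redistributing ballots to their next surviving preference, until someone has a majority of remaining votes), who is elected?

Round 1: A 25, B 23, C 45, D 36. Eliminate B.
Round 2: A 48, C 45, D 36. Eliminate D.
Round 3: A 84, C 45. A has a majority.

A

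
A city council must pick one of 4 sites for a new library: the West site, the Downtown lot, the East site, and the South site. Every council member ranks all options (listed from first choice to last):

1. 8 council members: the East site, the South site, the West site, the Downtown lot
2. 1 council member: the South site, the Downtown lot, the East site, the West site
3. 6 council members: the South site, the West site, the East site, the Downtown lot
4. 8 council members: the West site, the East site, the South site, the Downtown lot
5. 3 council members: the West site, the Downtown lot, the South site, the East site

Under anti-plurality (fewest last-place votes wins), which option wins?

the South site

Last-place votes: the West site 1, the Downtown lot 22, the East site 3, the South site 0.
the South site is ranked last by the fewest voters, so the South site wins.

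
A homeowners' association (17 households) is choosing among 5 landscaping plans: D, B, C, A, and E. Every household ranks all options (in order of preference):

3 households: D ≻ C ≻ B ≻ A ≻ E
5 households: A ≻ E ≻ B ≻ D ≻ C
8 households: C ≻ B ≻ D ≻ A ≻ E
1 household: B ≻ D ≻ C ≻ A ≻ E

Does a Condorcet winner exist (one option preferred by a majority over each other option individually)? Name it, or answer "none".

none

Checking pairwise contests:
B beats D 14–3.
C beats B 11–6.
D beats C 9–8.
D beats A 12–5.
D beats E 12–5.
Every option loses at least one head-to-head, so there is no Condorcet winner.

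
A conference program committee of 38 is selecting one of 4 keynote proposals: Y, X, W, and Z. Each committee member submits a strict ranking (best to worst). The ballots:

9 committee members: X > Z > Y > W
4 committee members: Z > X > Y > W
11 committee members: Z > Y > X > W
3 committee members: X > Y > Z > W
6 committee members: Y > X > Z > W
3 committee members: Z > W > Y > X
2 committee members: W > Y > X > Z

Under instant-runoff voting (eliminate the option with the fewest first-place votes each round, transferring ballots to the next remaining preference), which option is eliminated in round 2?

Round 1: Y 6, X 12, W 2, Z 18. Eliminate W.
Round 2: Y 8, X 12, Z 18. Eliminate Y.

Y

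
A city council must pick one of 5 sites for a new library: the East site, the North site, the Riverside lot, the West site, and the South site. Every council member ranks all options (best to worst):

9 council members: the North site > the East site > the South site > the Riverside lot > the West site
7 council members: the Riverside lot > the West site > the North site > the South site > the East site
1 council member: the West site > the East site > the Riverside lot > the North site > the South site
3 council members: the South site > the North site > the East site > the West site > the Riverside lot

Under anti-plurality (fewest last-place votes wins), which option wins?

Last-place votes: the East site 7, the North site 0, the Riverside lot 3, the West site 9, the South site 1.
the North site is ranked last by the fewest voters, so the North site wins.

the North site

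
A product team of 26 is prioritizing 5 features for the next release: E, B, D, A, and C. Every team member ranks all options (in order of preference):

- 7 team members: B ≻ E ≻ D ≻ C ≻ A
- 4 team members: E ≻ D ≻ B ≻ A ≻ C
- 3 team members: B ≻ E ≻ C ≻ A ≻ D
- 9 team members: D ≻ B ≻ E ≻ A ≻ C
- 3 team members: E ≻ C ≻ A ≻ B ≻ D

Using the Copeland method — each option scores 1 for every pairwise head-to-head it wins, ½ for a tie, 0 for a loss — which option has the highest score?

B

E: beats D, A, and C; loses to B → score 3.
B: beats E, A, and C; ties D → score 3.5.
D: beats A and C; ties B; loses to E → score 2.5.
A: ties C; loses to E, B, and D → score 0.5.
C: ties A; loses to E, B, and D → score 0.5.
B has the best pairwise record.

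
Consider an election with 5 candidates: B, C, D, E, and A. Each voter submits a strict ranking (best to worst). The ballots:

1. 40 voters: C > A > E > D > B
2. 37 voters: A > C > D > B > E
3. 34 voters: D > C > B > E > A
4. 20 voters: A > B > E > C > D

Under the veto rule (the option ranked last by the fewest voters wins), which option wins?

Last-place votes: B 40, C 0, D 20, E 37, A 34.
C is ranked last by the fewest voters, so C wins.

C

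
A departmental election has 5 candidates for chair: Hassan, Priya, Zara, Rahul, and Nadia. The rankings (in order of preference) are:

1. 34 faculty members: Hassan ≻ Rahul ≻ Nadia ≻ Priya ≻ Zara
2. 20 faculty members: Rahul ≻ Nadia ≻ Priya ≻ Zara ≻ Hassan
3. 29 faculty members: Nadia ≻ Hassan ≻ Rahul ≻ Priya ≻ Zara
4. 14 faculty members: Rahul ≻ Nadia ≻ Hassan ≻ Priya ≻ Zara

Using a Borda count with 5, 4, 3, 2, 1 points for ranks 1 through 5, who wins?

Hassan: 34·5 + 20·1 + 29·4 + 14·3 = 348
Priya: 34·2 + 20·3 + 29·2 + 14·2 = 214
Zara: 34·1 + 20·2 + 29·1 + 14·1 = 117
Rahul: 34·4 + 20·5 + 29·3 + 14·5 = 393
Nadia: 34·3 + 20·4 + 29·5 + 14·4 = 383
Rahul has the highest Borda score (393).

Rahul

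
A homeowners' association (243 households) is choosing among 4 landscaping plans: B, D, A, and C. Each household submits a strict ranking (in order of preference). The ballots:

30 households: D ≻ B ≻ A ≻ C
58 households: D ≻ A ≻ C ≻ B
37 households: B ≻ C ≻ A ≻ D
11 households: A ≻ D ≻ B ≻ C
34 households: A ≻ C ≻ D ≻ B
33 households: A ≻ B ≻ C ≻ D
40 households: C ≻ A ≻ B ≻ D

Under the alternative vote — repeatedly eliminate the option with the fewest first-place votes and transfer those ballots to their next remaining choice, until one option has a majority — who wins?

A

Round 1: B 37, D 88, A 78, C 40. Eliminate B.
Round 2: D 88, A 78, C 77. Eliminate C.
Round 3: D 88, A 155. A has a majority.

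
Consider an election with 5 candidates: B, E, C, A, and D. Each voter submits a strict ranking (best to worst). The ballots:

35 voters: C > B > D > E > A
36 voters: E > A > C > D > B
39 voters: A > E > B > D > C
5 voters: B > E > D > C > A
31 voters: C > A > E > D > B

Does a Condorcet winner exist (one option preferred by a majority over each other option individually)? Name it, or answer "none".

E

E vs B: 106–40 for E.
E vs C: 80–66 for E.
E vs A: 76–70 for E.
E vs D: 111–35 for E.
E beats every other option head-to-head.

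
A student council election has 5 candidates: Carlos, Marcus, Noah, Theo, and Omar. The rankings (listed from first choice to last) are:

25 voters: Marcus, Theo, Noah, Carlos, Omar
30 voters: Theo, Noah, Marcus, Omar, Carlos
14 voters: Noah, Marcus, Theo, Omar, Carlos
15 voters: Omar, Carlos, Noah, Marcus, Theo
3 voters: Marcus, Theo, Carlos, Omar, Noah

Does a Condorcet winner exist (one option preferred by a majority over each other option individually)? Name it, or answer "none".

none

Checking pairwise contests:
Marcus beats Carlos 72–15.
Noah beats Marcus 59–28.
Theo beats Noah 58–29.
Marcus beats Theo 57–30.
Marcus beats Omar 72–15.
Every option loses at least one head-to-head, so there is no Condorcet winner.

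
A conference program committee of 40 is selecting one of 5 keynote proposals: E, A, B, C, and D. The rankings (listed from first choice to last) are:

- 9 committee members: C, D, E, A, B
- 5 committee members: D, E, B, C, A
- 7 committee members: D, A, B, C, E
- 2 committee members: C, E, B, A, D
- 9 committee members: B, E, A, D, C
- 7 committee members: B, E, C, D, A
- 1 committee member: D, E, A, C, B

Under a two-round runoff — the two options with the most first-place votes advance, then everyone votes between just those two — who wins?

D

Round 1 first-place votes: E 0, A 0, B 16, C 11, D 13.
B and D advance.
Runoff: B is preferred to D by 18 voters; D by 22.
D wins the runoff.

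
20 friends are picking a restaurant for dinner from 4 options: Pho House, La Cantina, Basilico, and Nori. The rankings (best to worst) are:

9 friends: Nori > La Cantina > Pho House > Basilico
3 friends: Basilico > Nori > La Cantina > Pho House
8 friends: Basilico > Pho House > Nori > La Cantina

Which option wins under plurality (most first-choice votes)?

First-place votes: Pho House 0, La Cantina 0, Basilico 11, Nori 9.
Basilico has the most first-place votes.

Basilico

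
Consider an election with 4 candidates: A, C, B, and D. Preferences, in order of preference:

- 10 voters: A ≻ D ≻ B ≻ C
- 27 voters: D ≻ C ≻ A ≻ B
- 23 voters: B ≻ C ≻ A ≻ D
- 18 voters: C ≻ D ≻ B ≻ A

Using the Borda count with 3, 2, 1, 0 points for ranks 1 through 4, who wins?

A: 10·3 + 27·1 + 23·1 + 18·0 = 80
C: 10·0 + 27·2 + 23·2 + 18·3 = 154
B: 10·1 + 27·0 + 23·3 + 18·1 = 97
D: 10·2 + 27·3 + 23·0 + 18·2 = 137
C has the highest Borda score (154).

C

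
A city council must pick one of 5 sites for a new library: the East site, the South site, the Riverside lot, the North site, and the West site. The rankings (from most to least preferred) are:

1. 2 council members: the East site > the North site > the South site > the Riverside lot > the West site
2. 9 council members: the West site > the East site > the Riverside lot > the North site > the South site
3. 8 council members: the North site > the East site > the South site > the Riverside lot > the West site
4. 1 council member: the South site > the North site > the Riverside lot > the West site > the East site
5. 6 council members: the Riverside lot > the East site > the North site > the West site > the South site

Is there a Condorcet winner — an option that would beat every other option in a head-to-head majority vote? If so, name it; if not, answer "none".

the East site

the East site vs the South site: 25–1 for the East site.
the East site vs the Riverside lot: 19–7 for the East site.
the East site vs the North site: 17–9 for the East site.
the East site vs the West site: 16–10 for the East site.
the East site beats every other option head-to-head.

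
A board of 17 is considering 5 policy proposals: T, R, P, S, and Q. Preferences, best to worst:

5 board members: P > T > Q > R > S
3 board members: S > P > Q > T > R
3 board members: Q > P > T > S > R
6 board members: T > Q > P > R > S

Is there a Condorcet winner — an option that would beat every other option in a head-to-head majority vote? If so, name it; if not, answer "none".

Checking pairwise contests:
P beats T 11–6.
T beats R 17–0.
Q beats P 9–8.
T beats S 14–3.
T beats Q 11–6.
Every option loses at least one head-to-head, so there is no Condorcet winner.

none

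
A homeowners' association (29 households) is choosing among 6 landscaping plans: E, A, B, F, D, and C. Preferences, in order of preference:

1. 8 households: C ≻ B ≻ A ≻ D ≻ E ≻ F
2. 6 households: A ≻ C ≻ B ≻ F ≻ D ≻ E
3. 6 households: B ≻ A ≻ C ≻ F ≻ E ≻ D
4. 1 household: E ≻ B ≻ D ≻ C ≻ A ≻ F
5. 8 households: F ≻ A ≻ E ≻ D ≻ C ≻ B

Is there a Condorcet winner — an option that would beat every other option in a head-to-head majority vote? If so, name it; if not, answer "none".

none

Checking pairwise contests:
A beats E 28–1.
B beats A 15–14.
C beats B 22–7.
A beats F 21–8.
E beats D 15–14.
A beats C 20–9.
Every option loses at least one head-to-head, so there is no Condorcet winner.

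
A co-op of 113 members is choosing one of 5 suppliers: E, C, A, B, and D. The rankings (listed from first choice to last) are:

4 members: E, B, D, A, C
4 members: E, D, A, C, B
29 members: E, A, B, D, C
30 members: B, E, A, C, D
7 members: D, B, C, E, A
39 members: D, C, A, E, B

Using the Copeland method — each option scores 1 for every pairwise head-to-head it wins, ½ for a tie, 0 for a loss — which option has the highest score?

E

E: beats C, A, B, and D → score 4.
C: loses to E, A, B, and D → score 0.
A: beats C, B, and D; loses to E → score 3.
B: beats C and D; loses to E and A → score 2.
D: beats C; loses to E, A, and B → score 1.
E has the best pairwise record.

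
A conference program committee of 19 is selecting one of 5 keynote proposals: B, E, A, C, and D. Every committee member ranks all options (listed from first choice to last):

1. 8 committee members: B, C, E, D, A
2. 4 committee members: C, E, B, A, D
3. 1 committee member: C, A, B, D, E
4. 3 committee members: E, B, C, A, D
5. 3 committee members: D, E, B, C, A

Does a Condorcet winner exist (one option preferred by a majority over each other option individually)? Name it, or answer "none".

Checking pairwise contests:
E beats B 10–9.
C beats E 13–6.
B beats A 18–1.
B beats C 14–5.
B beats D 16–3.
Every option loses at least one head-to-head, so there is no Condorcet winner.

none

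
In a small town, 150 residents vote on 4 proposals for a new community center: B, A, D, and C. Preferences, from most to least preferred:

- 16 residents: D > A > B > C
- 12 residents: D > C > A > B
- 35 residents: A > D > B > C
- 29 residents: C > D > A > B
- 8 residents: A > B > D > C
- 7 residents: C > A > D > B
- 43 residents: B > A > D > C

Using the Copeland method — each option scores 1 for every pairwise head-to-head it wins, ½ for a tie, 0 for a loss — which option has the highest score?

B: beats C; loses to A and D → score 1.
A: beats B, D, and C → score 3.
D: beats B and C; loses to A → score 2.
C: loses to B, A, and D → score 0.
A has the best pairwise record.

A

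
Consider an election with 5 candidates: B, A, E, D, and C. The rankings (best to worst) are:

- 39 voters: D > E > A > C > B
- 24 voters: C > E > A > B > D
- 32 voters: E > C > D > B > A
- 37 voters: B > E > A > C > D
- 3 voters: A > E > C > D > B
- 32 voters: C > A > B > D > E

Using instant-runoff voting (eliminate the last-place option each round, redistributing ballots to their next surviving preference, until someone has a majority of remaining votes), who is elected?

Round 1: B 37, A 3, E 32, D 39, C 56. Eliminate A.
Round 2: B 37, E 35, D 39, C 56. Eliminate E.
Round 3: B 37, D 39, C 91. C has a majority.

C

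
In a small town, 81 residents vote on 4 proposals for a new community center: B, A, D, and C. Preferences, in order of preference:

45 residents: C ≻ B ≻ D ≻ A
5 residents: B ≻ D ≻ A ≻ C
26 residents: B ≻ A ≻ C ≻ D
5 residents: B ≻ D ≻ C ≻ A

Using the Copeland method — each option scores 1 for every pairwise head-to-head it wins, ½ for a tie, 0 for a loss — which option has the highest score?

B: beats A and D; loses to C → score 2.
A: loses to B, D, and C → score 0.
D: beats A; loses to B and C → score 1.
C: beats B, A, and D → score 3.
C has the best pairwise record.

C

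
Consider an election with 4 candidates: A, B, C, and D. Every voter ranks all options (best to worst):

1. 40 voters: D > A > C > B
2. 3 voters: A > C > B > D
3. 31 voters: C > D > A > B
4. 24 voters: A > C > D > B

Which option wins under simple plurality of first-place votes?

First-place votes: A 27, B 0, C 31, D 40.
D has the most first-place votes.

D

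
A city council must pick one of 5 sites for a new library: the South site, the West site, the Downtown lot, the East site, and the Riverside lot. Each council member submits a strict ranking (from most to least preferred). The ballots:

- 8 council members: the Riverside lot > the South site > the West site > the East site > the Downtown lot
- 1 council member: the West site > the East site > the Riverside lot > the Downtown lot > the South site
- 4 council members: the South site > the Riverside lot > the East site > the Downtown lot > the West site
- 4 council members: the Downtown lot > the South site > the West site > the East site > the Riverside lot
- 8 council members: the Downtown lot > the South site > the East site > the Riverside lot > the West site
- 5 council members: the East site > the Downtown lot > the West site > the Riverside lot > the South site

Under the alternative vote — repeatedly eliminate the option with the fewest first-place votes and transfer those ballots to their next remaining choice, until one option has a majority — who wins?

Round 1: the South site 4, the West site 1, the Downtown lot 12, the East site 5, the Riverside lot 8. Eliminate the West site.
Round 2: the South site 4, the Downtown lot 12, the East site 6, the Riverside lot 8. Eliminate the South site.
Round 3: the Downtown lot 12, the East site 6, the Riverside lot 12. Eliminate the East site.
Round 4: the Downtown lot 17, the Riverside lot 13. The Downtown lot has a majority.

the Downtown lot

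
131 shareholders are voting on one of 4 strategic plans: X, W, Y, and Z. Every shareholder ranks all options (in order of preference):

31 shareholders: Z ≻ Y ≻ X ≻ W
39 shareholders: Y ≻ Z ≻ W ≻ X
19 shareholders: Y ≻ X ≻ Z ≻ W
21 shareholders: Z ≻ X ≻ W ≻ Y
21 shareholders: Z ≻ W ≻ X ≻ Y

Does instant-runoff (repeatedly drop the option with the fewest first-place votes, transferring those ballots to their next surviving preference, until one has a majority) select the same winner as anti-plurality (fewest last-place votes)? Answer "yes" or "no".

Instant-runoff — R1 X 0, W 0, Y 58, Z 73 (Z winner). Winner: Z.
Anti-plurality — last-place votes: X 39, W 50, Y 42, Z 0. Winner: Z.
The two methods agree.

yes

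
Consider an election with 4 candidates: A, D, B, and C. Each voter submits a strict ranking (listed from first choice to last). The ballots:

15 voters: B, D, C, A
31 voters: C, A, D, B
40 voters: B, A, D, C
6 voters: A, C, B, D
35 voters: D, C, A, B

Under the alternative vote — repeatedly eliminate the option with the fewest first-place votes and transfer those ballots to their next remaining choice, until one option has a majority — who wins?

C

Round 1: A 6, D 35, B 55, C 31. Eliminate A.
Round 2: D 35, B 55, C 37. Eliminate D.
Round 3: B 55, C 72. C has a majority.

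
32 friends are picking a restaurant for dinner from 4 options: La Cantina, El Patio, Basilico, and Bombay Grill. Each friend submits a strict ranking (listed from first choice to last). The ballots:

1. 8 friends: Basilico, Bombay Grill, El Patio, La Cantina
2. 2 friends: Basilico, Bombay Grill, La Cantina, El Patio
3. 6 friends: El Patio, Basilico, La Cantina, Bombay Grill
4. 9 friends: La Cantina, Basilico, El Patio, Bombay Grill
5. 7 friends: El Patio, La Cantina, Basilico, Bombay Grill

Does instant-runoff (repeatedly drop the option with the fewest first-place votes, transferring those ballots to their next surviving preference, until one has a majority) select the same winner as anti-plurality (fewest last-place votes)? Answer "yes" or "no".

Instant-runoff — R1 La Cantina 9, El Patio 13, Basilico 10, Bombay Grill 0 (Bombay Grill out); R2 La Cantina 9, El Patio 13, Basilico 10 (La Cantina out); R3 El Patio 13, Basilico 19 (Basilico winner). Winner: Basilico.
Anti-plurality — last-place votes: La Cantina 8, El Patio 2, Basilico 0, Bombay Grill 22. Winner: Basilico.
The two methods agree.

yes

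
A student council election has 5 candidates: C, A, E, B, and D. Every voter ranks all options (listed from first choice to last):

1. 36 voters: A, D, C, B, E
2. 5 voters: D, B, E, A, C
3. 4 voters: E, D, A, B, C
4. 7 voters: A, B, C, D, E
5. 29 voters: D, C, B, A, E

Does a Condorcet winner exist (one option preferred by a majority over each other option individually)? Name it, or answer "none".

A vs C: 52–29 for A.
A vs E: 72–9 for A.
A vs B: 47–34 for A.
A vs D: 43–38 for A.
A beats every other option head-to-head.

A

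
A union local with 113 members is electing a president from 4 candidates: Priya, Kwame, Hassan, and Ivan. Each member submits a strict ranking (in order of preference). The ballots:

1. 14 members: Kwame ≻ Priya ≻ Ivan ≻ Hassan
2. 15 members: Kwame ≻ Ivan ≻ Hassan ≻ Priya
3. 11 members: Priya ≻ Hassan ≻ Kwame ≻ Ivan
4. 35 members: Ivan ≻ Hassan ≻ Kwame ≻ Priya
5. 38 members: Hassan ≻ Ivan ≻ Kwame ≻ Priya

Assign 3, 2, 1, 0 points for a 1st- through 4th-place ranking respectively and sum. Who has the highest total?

Priya: 14·2 + 15·0 + 11·3 + 35·0 + 38·0 = 61
Kwame: 14·3 + 15·3 + 11·1 + 35·1 + 38·1 = 171
Hassan: 14·0 + 15·1 + 11·2 + 35·2 + 38·3 = 221
Ivan: 14·1 + 15·2 + 11·0 + 35·3 + 38·2 = 225
Ivan has the highest Borda score (225).

Ivan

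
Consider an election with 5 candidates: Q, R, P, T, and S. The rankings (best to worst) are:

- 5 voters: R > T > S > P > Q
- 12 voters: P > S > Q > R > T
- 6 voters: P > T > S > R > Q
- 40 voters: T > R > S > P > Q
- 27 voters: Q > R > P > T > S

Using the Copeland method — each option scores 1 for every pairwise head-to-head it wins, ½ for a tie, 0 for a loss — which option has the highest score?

Q: loses to R, P, T, and S → score 0.
R: beats Q, P, and S; loses to T → score 3.
P: beats Q; ties T and S; loses to R → score 2.
T: beats Q, R, and S; ties P → score 3.5.
S: beats Q; ties P; loses to R and T → score 1.5.
T has the best pairwise record.

T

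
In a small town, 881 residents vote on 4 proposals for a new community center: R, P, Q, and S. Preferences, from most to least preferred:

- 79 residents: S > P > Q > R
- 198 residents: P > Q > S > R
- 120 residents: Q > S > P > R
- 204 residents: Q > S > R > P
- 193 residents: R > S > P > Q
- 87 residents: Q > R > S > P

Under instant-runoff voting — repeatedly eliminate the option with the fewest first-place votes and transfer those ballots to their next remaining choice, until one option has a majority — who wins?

P

Round 1: R 193, P 198, Q 411, S 79. Eliminate S.
Round 2: R 193, P 277, Q 411. Eliminate R.
Round 3: P 470, Q 411. P has a majority.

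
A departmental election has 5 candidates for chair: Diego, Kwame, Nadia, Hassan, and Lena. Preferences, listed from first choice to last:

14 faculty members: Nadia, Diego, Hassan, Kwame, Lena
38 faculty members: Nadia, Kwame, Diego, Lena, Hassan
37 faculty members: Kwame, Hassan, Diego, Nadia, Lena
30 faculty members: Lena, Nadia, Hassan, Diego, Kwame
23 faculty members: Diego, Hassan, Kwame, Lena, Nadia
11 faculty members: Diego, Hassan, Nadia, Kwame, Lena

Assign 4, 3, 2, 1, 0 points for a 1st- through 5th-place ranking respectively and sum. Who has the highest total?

Diego: 14·3 + 38·2 + 37·2 + 30·1 + 23·4 + 11·4 = 358
Kwame: 14·1 + 38·3 + 37·4 + 30·0 + 23·2 + 11·1 = 333
Nadia: 14·4 + 38·4 + 37·1 + 30·3 + 23·0 + 11·2 = 357
Hassan: 14·2 + 38·0 + 37·3 + 30·2 + 23·3 + 11·3 = 301
Lena: 14·0 + 38·1 + 37·0 + 30·4 + 23·1 + 11·0 = 181
Diego has the highest Borda score (358).

Diego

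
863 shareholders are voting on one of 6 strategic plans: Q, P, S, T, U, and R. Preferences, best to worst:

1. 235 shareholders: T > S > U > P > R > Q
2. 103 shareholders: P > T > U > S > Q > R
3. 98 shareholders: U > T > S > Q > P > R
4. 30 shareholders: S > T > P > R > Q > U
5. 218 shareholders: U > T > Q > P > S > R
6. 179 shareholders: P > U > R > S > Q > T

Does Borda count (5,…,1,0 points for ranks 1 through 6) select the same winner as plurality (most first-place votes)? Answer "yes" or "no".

Borda — scores: Q 1162, P 2504, S 2166, T 2971, U 3310, R 832. Winner: U.
Plurality — first-place votes: Q 0, P 282, S 30, T 235, U 316, R 0. Winner: U.
The two methods agree.

yes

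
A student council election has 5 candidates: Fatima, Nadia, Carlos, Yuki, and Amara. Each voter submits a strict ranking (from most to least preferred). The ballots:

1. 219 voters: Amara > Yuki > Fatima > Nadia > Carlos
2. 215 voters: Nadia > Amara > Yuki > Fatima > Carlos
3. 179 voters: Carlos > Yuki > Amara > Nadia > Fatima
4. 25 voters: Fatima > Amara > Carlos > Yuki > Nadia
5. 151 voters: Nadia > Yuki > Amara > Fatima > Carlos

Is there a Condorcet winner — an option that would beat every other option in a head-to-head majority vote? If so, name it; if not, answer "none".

Amara

Amara vs Fatima: 764–25 for Amara.
Amara vs Nadia: 423–366 for Amara.
Amara vs Carlos: 610–179 for Amara.
Amara vs Yuki: 459–330 for Amara.
Amara beats every other option head-to-head.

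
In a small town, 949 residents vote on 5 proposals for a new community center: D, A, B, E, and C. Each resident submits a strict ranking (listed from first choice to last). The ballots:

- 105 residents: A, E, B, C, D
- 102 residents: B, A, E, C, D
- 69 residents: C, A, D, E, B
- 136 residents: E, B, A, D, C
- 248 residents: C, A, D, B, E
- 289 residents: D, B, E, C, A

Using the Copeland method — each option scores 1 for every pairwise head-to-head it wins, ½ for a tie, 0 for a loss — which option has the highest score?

D: beats B and E; loses to A and C → score 2.
A: beats D and E; loses to B and C → score 2.
B: beats A, E, and C; loses to D → score 3.
E: beats C; loses to D, A, and B → score 1.
C: beats D and A; loses to B and E → score 2.
B has the best pairwise record.

B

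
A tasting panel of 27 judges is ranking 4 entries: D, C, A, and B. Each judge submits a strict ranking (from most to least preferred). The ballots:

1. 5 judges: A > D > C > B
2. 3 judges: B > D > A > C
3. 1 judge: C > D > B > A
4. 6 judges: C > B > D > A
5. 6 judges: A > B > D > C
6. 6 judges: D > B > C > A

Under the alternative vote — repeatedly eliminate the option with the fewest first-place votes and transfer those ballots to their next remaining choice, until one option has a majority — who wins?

Round 1: D 6, C 7, A 11, B 3. Eliminate B.
Round 2: D 9, C 7, A 11. Eliminate C.
Round 3: D 16, A 11. D has a majority.

D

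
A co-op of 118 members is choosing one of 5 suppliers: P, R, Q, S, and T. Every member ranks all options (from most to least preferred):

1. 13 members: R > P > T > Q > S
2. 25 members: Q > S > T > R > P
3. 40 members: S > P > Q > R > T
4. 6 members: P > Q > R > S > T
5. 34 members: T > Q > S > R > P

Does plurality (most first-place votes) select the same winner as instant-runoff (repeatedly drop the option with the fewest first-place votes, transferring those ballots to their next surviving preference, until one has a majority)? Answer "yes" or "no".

yes

Plurality — first-place votes: P 6, R 13, Q 25, S 40, T 34. Winner: S.
Instant-runoff — R1 P 6, R 13, Q 25, S 40, T 34 (P out); R2 R 13, Q 31, S 40, T 34 (R out); R3 Q 31, S 40, T 47 (Q out); R4 S 71, T 47 (S winner). Winner: S.
The two methods agree.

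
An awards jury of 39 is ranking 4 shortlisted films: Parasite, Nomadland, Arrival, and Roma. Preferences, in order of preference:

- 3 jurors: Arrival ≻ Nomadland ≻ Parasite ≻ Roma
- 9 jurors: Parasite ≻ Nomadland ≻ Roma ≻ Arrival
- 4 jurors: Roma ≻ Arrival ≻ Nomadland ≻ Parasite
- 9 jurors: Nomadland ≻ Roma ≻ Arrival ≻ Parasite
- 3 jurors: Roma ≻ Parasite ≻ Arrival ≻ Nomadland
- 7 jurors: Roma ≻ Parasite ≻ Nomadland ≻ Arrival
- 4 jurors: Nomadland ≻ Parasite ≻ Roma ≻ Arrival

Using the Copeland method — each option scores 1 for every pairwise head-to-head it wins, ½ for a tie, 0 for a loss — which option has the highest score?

Parasite: beats Arrival; loses to Nomadland and Roma → score 1.
Nomadland: beats Parasite, Arrival, and Roma → score 3.
Arrival: loses to Parasite, Nomadland, and Roma → score 0.
Roma: beats Parasite and Arrival; loses to Nomadland → score 2.
Nomadland has the best pairwise record.

Nomadland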